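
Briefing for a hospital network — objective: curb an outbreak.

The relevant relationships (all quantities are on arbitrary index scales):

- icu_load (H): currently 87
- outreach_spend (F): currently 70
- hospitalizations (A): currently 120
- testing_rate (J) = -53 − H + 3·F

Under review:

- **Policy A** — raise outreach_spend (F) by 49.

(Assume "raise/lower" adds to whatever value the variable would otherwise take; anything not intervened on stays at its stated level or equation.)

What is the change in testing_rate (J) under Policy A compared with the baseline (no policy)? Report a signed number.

Baseline:
  H = 87
  F = 70
  J = -53 − 87 + 3·70 = 70
Policy A (F + 49):
  H = 87
  F = 70 + 49 = 119
  J = -53 − 87 + 3·119 = 217
Change in J: 217 − 70 = 147

147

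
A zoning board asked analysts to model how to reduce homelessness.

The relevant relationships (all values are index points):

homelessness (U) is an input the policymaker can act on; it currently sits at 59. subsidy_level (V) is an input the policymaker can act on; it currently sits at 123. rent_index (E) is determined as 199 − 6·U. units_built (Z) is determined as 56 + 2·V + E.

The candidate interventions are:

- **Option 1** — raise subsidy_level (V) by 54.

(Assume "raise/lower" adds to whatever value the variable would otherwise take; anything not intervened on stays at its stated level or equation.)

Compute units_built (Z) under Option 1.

255

Option 1 (V + 54):
  U = 59
  V = 123 + 54 = 177
  E = 199 − 6·59 = -155
  Z = 56 + 2·177 + (-155) = 255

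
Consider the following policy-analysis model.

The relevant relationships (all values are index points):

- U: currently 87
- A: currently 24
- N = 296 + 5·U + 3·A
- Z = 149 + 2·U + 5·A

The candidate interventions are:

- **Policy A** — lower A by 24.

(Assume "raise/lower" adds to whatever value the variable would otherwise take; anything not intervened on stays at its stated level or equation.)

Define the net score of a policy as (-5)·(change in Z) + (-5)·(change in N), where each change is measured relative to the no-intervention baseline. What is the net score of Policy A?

Baseline:
  U = 87
  A = 24
  N = 296 + 5·87 + 3·24 = 803
  Z = 149 + 2·87 + 5·24 = 443
Policy A (A − 24):
  U = 87
  A = 24 − 24 = 0
  N = 296 + 5·87 + 3·0 = 731
  Z = 149 + 2·87 + 5·0 = 323
ΔZ = 323 − 443 = -120; ΔN = 731 − 803 = -72
Score = (-5)·(-120) + (-5)·(-72) = 960

960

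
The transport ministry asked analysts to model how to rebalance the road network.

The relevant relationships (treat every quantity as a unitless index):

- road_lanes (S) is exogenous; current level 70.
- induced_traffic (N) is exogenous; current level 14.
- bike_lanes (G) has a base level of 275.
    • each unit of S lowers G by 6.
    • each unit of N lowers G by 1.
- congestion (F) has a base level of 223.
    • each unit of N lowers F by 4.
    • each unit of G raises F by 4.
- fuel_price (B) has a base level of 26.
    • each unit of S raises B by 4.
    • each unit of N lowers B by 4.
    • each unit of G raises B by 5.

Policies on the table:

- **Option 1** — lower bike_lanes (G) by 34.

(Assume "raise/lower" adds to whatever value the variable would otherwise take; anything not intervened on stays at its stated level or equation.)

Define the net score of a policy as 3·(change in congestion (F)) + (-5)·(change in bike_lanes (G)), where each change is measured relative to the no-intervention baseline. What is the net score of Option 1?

-238

Baseline:
  S = 70
  N = 14
  G = 275 − 6·70 − 14 = -159
  F = 223 − 4·14 + 4·(-159) = -469
Option 1 (G − 34):
  S = 70
  N = 14
  G = 275 − 6·70 − 14 (−34 from intervention) = -193
  F = 223 − 4·14 + 4·(-193) = -605
ΔF = -605 − (-469) = -136; ΔG = -193 − (-159) = -34
Score = 3·(-136) + (-5)·(-34) = -238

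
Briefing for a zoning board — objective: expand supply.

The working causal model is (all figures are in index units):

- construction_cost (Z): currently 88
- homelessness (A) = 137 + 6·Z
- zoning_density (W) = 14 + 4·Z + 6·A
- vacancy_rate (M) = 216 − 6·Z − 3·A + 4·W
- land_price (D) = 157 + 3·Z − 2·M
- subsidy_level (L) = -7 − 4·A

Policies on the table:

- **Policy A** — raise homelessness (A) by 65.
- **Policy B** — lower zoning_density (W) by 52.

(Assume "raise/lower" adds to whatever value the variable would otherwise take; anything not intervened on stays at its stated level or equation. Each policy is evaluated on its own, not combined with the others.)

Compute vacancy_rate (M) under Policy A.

Policy A (A + 65):
  Z = 88
  A = 137 + 6·88 (+65 from intervention) = 730
  W = 14 + 4·88 + 6·730 = 4746
  M = 216 − 6·88 − 3·730 + 4·4746 = 16482

16482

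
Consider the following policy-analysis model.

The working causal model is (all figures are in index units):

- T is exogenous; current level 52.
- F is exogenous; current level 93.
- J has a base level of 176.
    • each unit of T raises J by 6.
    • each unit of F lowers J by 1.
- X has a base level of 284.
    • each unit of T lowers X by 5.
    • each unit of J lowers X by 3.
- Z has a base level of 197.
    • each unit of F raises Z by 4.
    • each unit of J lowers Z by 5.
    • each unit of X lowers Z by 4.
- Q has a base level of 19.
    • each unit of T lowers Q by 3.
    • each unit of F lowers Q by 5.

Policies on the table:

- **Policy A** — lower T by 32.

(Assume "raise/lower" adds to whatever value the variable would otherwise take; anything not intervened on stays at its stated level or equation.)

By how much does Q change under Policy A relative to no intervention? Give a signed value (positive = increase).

96

Baseline:
  T = 52
  F = 93
  Q = 19 − 3·52 − 5·93 = -602
Policy A (T − 32):
  T = 52 − 32 = 20
  F = 93
  Q = 19 − 3·20 − 5·93 = -506
Change in Q: -506 − (-602) = 96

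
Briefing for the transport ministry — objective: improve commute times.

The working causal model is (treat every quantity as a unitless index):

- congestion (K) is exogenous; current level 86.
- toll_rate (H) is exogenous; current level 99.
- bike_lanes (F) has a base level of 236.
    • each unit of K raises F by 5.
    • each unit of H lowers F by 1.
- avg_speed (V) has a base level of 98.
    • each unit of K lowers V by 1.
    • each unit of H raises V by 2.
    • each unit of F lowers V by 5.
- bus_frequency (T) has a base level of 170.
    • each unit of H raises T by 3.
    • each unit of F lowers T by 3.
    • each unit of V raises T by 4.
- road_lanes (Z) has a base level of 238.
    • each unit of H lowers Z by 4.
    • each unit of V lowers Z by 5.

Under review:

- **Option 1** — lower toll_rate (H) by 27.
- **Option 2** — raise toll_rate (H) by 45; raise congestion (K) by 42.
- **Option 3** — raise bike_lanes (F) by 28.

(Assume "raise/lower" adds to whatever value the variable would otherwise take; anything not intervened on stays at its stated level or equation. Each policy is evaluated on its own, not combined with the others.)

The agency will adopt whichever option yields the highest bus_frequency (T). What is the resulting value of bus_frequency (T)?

-12378

Option 1 (H − 27):
  K = 86
  H = 99 − 27 = 72
  F = 236 + 5·86 − 72 = 594
  V = 98 − 86 + 2·72 − 5·594 = -2814
  T = 170 + 3·72 − 3·594 + 4·(-2814) = -12652
Option 2 (H + 45, K + 42):
  K = 86 + 42 = 128
  H = 99 + 45 = 144
  F = 236 + 5·128 − 144 = 732
  V = 98 − 128 + 2·144 − 5·732 = -3402
  T = 170 + 3·144 − 3·732 + 4·(-3402) = -15202
Option 3 (F + 28):
  K = 86
  H = 99
  F = 236 + 5·86 − 99 (+28 from intervention) = 595
  V = 98 − 86 + 2·99 − 5·595 = -2765
  T = 170 + 3·99 − 3·595 + 4·(-2765) = -12378
Comparing — Option 1: T=-12652, Option 2: T=-15202, Option 3: T=-12378. Highest is -12378 (Option 3).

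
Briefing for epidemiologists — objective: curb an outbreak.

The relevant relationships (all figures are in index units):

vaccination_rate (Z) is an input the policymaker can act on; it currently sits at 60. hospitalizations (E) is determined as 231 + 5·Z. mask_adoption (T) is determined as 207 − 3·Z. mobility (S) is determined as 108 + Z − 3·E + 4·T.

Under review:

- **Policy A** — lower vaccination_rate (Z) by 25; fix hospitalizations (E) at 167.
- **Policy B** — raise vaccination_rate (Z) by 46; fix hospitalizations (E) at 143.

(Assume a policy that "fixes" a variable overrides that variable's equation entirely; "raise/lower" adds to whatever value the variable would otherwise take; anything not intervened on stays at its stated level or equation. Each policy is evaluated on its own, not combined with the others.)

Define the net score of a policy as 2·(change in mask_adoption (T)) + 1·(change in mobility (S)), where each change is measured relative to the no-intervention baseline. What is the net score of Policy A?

Baseline:
  Z = 60
  E = 231 + 5·60 = 531
  T = 207 − 3·60 = 27
  S = 108 + 60 − 3·531 + 4·27 = -1317
Policy A (Z − 25, E := 167):
  Z = 60 − 25 = 35
  E = 167
  T = 207 − 3·35 = 102
  S = 108 + 35 − 3·167 + 4·102 = 50
ΔT = 102 − 27 = 75; ΔS = 50 − (-1317) = 1367
Score = 2·75 + 1·1367 = 1517

1517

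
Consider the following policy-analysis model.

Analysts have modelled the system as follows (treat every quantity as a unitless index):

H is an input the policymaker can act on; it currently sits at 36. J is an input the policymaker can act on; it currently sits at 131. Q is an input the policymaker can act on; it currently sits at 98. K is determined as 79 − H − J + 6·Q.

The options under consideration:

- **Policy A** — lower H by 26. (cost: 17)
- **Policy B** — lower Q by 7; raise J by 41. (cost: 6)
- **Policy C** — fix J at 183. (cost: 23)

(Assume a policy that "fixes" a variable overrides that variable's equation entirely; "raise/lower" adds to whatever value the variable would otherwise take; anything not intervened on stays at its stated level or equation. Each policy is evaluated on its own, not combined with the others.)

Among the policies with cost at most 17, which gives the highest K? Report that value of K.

526

Policy A (H − 26):
  H = 36 − 26 = 10
  J = 131
  Q = 98
  K = 79 − 10 − 131 + 6·98 = 526
Policy B (Q − 7, J + 41):
  H = 36
  J = 131 + 41 = 172
  Q = 98 − 7 = 91
  K = 79 − 36 − 172 + 6·91 = 417
Comparing — Policy A: K=526, Policy B: K=417. Highest is 526 (Policy A).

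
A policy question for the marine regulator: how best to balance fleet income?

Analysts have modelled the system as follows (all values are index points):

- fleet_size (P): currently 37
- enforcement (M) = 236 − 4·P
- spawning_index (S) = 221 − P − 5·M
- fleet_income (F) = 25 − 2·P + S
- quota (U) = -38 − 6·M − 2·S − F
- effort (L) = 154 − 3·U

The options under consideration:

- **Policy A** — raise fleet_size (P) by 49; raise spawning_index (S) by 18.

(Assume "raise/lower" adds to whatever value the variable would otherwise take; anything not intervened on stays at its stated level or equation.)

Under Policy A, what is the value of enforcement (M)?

-108

Policy A (P + 49, S + 18):
  P = 37 + 49 = 86
  M = 236 − 4·86 = -108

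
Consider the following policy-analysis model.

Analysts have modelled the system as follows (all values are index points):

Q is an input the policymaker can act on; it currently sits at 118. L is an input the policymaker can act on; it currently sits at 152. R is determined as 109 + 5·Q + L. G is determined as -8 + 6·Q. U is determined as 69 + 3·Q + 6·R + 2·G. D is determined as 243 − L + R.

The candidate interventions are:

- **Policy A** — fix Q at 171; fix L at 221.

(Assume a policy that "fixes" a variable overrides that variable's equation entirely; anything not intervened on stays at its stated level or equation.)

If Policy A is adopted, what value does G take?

1018

Policy A (Q := 171, L := 221):
  Q = 171
  G = -8 + 6·171 = 1018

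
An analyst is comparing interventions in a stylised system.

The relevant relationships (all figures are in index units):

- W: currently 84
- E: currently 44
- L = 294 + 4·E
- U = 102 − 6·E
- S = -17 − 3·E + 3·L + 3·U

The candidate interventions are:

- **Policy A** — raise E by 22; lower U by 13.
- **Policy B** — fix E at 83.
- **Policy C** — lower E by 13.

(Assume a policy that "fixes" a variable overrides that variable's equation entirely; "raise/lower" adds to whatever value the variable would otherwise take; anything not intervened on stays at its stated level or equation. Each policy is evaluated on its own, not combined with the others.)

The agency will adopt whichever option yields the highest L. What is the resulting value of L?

Policy A (E + 22, U − 13):
  E = 44 + 22 = 66
  L = 294 + 4·66 = 558
Policy B (E := 83):
  E = 83
  L = 294 + 4·83 = 626
Policy C (E − 13):
  E = 44 − 13 = 31
  L = 294 + 4·31 = 418
Comparing — Policy A: L=558, Policy B: L=626, Policy C: L=418. Highest is 626 (Policy B).

626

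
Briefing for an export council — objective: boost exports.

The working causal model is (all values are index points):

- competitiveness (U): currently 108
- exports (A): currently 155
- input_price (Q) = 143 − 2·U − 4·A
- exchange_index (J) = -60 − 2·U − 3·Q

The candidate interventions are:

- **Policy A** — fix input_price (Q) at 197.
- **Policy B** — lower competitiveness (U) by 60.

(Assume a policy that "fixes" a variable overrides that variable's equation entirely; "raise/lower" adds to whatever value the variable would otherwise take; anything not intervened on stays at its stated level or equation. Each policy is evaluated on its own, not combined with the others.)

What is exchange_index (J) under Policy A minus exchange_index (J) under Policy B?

Policy A (Q := 197):
  U = 108
  A = 155
  Q = 197
  J = -60 − 2·108 − 3·197 = -867
Policy B (U − 60):
  U = 108 − 60 = 48
  A = 155
  Q = 143 − 2·48 − 4·155 = -573
  J = -60 − 2·48 − 3·(-573) = 1563
J: -867 − 1563 = -2430

-2430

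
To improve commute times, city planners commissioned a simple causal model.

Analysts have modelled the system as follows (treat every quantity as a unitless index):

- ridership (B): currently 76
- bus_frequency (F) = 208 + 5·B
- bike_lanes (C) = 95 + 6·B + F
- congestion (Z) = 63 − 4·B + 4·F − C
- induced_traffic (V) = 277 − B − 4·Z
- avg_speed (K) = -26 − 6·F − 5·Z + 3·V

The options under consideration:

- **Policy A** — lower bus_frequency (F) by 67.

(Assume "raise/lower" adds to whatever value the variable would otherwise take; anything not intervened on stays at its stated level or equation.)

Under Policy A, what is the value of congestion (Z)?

771

Policy A (F − 67):
  B = 76
  F = 208 + 5·76 (−67 from intervention) = 521
  C = 95 + 6·76 + 521 = 1072
  Z = 63 − 4·76 + 4·521 − 1072 = 771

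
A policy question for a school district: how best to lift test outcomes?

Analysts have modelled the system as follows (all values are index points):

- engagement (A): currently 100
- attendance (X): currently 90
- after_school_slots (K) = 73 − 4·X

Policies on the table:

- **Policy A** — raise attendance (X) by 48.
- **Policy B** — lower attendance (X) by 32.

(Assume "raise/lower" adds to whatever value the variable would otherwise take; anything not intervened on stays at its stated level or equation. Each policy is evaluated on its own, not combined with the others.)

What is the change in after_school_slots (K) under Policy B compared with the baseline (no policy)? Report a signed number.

128

Baseline:
  X = 90
  K = 73 − 4·90 = -287
Policy B (X − 32):
  X = 90 − 32 = 58
  K = 73 − 4·58 = -159
Change in K: -159 − (-287) = 128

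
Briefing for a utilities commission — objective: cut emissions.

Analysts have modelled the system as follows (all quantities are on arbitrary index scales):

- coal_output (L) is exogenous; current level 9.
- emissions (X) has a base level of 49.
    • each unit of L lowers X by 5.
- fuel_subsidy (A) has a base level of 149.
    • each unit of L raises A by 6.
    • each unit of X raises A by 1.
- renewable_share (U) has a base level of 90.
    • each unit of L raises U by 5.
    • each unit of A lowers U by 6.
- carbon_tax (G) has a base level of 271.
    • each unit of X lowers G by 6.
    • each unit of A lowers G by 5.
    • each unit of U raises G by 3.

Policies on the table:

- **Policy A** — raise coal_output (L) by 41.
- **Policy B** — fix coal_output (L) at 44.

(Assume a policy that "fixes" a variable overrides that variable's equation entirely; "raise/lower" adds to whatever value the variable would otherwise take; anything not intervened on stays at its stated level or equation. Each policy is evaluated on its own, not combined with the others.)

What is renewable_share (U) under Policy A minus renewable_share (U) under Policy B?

Policy A (L + 41):
  L = 9 + 41 = 50
  X = 49 − 5·50 = -201
  A = 149 + 6·50 + (-201) = 248
  U = 90 + 5·50 − 6·248 = -1148
Policy B (L := 44):
  L = 44
  X = 49 − 5·44 = -171
  A = 149 + 6·44 + (-171) = 242
  U = 90 + 5·44 − 6·242 = -1142
U: -1148 − (-1142) = -6

-6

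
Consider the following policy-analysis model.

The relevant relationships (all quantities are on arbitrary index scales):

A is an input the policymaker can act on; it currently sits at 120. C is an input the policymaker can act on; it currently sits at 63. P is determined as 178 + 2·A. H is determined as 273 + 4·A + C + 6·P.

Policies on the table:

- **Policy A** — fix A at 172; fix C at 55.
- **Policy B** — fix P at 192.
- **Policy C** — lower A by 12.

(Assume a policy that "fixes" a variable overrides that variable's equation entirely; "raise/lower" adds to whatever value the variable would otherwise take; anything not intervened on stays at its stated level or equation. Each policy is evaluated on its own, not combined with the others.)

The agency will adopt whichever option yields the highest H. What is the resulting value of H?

4148

Policy A (A := 172, C := 55):
  A = 172
  C = 55
  P = 178 + 2·172 = 522
  H = 273 + 4·172 + 55 + 6·522 = 4148
Policy B (P := 192):
  A = 120
  C = 63
  P = 192
  H = 273 + 4·120 + 63 + 6·192 = 1968
Policy C (A − 12):
  A = 120 − 12 = 108
  C = 63
  P = 178 + 2·108 = 394
  H = 273 + 4·108 + 63 + 6·394 = 3132
Comparing — Policy A: H=4148, Policy B: H=1968, Policy C: H=3132. Highest is 4148 (Policy A).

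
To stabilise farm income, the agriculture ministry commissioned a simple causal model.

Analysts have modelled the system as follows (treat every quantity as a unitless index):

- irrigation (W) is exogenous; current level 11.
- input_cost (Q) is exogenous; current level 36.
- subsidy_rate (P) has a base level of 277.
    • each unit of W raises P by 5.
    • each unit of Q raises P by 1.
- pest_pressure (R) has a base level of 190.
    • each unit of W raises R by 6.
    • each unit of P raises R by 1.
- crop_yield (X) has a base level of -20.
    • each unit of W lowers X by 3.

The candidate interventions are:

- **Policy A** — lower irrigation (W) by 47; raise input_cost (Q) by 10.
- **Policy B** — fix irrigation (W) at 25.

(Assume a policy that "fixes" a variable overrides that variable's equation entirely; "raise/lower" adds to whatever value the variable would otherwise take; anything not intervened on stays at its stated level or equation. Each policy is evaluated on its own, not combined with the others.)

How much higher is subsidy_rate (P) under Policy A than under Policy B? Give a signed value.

Policy A (W − 47, Q + 10):
  W = 11 − 47 = -36
  Q = 36 + 10 = 46
  P = 277 + 5·(-36) + 46 = 143
Policy B (W := 25):
  W = 25
  Q = 36
  P = 277 + 5·25 + 36 = 438
P: 143 − 438 = -295

-295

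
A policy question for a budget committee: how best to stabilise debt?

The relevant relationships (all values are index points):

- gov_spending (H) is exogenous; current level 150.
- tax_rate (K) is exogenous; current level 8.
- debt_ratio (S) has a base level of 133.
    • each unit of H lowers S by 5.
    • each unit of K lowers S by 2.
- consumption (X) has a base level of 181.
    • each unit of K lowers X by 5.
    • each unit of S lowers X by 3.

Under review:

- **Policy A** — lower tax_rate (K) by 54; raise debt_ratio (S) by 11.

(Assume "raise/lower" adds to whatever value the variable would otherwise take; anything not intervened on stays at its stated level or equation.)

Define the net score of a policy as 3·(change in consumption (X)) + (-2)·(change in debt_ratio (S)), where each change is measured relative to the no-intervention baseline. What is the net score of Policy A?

Baseline:
  H = 150
  K = 8
  S = 133 − 5·150 − 2·8 = -633
  X = 181 − 5·8 − 3·(-633) = 2040
Policy A (K − 54, S + 11):
  H = 150
  K = 8 − 54 = -46
  S = 133 − 5·150 − 2·(-46) (+11 from intervention) = -514
  X = 181 − 5·(-46) − 3·(-514) = 1953
ΔX = 1953 − 2040 = -87; ΔS = -514 − (-633) = 119
Score = 3·(-87) + (-2)·119 = -499

-499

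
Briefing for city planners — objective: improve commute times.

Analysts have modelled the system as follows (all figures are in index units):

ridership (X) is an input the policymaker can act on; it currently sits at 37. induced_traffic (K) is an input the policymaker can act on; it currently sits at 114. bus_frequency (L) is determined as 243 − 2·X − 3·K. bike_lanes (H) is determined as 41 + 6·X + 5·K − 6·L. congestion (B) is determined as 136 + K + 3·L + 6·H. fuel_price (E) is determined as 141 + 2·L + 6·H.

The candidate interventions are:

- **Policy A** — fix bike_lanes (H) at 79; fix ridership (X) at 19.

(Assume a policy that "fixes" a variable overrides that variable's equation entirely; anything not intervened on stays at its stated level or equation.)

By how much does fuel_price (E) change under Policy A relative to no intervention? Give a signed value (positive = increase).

-10680

Baseline:
  X = 37
  K = 114
  L = 243 − 2·37 − 3·114 = -173
  H = 41 + 6·37 + 5·114 − 6·(-173) = 1871
  E = 141 + 2·(-173) + 6·1871 = 11021
Policy A (H := 79, X := 19):
  X = 19
  K = 114
  L = 243 − 2·19 − 3·114 = -137
  H = 79
  E = 141 + 2·(-137) + 6·79 = 341
Change in E: 341 − 11021 = -10680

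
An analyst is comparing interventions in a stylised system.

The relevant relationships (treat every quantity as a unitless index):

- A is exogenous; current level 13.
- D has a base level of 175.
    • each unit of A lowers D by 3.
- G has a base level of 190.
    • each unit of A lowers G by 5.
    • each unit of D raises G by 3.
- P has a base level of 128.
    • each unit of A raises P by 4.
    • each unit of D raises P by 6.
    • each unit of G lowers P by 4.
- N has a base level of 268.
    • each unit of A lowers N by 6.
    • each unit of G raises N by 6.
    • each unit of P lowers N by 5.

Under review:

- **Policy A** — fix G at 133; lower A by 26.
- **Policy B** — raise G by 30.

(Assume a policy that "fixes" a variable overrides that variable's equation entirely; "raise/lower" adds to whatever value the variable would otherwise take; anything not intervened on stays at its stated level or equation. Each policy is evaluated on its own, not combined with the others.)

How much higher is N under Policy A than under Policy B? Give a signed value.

Policy A (G := 133, A − 26):
  A = 13 − 26 = -13
  D = 175 − 3·(-13) = 214
  G = 133
  P = 128 + 4·(-13) + 6·214 − 4·133 = 828
  N = 268 − 6·(-13) + 6·133 − 5·828 = -2996
Policy B (G + 30):
  A = 13
  D = 175 − 3·13 = 136
  G = 190 − 5·13 + 3·136 (+30 from intervention) = 563
  P = 128 + 4·13 + 6·136 − 4·563 = -1256
  N = 268 − 6·13 + 6·563 − 5·(-1256) = 9848
N: -2996 − 9848 = -12844

-12844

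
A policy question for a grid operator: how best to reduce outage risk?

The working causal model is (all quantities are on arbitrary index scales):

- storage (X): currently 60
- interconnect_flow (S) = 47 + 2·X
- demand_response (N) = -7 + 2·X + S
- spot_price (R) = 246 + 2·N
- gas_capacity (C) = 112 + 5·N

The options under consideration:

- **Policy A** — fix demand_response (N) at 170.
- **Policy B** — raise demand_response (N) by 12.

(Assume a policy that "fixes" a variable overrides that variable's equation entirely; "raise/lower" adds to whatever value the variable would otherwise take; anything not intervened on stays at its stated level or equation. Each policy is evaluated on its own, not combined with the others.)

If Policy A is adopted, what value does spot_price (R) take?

Policy A (N := 170):
  X = 60
  S = 47 + 2·60 = 167
  N = 170
  R = 246 + 2·170 = 586

586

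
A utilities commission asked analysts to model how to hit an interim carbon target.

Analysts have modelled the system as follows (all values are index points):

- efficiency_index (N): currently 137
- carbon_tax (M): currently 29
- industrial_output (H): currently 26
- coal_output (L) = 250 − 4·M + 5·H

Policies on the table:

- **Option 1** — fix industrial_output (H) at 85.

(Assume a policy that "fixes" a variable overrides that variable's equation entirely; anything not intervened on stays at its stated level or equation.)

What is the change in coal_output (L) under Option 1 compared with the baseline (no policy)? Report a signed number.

Baseline:
  M = 29
  H = 26
  L = 250 − 4·29 + 5·26 = 264
Option 1 (H := 85):
  M = 29
  H = 85
  L = 250 − 4·29 + 5·85 = 559
Change in L: 559 − 264 = 295

295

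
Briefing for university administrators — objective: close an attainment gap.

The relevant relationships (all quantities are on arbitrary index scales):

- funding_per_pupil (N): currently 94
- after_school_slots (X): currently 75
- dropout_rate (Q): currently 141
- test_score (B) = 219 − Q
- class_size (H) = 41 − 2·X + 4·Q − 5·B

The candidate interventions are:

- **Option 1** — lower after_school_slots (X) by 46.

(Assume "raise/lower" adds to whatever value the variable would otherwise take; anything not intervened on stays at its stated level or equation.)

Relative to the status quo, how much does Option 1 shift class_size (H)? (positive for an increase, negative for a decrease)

92

Baseline:
  X = 75
  Q = 141
  B = 219 − 141 = 78
  H = 41 − 2·75 + 4·141 − 5·78 = 65
Option 1 (X − 46):
  X = 75 − 46 = 29
  Q = 141
  B = 219 − 141 = 78
  H = 41 − 2·29 + 4·141 − 5·78 = 157
Change in H: 157 − 65 = 92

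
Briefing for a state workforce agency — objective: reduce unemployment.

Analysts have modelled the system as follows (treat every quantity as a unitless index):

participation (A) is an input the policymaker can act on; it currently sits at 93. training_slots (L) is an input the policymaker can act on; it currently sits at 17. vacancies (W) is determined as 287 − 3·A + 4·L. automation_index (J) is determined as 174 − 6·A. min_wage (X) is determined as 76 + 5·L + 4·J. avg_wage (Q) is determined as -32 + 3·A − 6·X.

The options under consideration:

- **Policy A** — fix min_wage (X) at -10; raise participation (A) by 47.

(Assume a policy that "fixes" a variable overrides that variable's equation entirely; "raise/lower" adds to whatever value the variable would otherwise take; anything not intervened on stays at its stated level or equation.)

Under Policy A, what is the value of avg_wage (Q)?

448

Policy A (X := -10, A + 47):
  A = 93 + 47 = 140
  L = 17
  J = 174 − 6·140 = -666
  X = -10
  Q = -32 + 3·140 − 6·(-10) = 448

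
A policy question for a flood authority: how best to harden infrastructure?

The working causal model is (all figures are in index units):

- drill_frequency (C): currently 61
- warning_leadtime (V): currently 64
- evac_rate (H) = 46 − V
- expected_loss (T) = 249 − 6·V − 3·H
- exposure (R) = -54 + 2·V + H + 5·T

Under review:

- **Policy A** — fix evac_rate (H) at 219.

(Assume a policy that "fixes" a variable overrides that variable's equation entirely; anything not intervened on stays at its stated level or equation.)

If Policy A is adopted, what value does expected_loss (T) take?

Policy A (H := 219):
  V = 64
  H = 219
  T = 249 − 6·64 − 3·219 = -792

-792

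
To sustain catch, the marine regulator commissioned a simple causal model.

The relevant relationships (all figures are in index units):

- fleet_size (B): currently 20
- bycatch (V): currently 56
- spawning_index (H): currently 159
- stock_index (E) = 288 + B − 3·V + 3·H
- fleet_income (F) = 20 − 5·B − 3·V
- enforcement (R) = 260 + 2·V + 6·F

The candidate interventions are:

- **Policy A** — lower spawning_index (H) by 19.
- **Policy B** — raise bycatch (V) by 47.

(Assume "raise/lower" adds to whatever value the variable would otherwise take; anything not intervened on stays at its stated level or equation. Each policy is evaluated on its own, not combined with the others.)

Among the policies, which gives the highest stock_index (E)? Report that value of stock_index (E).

Policy A (H − 19):
  B = 20
  V = 56
  H = 159 − 19 = 140
  E = 288 + 20 − 3·56 + 3·140 = 560
Policy B (V + 47):
  B = 20
  V = 56 + 47 = 103
  H = 159
  E = 288 + 20 − 3·103 + 3·159 = 476
Comparing — Policy A: E=560, Policy B: E=476. Highest is 560 (Policy A).

560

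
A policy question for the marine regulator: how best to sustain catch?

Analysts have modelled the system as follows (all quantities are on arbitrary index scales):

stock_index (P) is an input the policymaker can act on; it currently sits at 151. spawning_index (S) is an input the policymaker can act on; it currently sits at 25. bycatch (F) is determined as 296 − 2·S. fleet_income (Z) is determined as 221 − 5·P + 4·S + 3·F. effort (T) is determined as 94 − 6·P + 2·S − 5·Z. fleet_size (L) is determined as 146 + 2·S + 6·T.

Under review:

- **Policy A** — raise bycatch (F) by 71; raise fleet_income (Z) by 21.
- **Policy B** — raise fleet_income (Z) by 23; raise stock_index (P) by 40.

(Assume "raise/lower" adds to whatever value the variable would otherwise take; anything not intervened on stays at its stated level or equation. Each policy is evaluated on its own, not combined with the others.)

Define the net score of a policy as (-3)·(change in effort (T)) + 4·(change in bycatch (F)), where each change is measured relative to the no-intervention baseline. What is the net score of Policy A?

3794

Baseline:
  P = 151
  S = 25
  F = 296 − 2·25 = 246
  Z = 221 − 5·151 + 4·25 + 3·246 = 304
  T = 94 − 6·151 + 2·25 − 5·304 = -2282
Policy A (F + 71, Z + 21):
  P = 151
  S = 25
  F = 296 − 2·25 (+71 from intervention) = 317
  Z = 221 − 5·151 + 4·25 + 3·317 (+21 from intervention) = 538
  T = 94 − 6·151 + 2·25 − 5·538 = -3452
ΔT = -3452 − (-2282) = -1170; ΔF = 317 − 246 = 71
Score = (-3)·(-1170) + 4·71 = 3794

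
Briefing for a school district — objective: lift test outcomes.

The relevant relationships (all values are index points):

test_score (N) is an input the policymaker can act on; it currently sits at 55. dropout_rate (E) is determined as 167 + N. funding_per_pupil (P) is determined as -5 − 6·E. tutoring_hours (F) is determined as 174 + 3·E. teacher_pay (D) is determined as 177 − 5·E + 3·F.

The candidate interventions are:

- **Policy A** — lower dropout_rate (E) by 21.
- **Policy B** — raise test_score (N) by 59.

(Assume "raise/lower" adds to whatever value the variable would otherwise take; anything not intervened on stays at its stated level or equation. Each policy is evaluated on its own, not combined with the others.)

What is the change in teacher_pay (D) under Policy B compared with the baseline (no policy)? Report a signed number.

Baseline:
  N = 55
  E = 167 + 55 = 222
  F = 174 + 3·222 = 840
  D = 177 − 5·222 + 3·840 = 1587
Policy B (N + 59):
  N = 55 + 59 = 114
  E = 167 + 114 = 281
  F = 174 + 3·281 = 1017
  D = 177 − 5·281 + 3·1017 = 1823
Change in D: 1823 − 1587 = 236

236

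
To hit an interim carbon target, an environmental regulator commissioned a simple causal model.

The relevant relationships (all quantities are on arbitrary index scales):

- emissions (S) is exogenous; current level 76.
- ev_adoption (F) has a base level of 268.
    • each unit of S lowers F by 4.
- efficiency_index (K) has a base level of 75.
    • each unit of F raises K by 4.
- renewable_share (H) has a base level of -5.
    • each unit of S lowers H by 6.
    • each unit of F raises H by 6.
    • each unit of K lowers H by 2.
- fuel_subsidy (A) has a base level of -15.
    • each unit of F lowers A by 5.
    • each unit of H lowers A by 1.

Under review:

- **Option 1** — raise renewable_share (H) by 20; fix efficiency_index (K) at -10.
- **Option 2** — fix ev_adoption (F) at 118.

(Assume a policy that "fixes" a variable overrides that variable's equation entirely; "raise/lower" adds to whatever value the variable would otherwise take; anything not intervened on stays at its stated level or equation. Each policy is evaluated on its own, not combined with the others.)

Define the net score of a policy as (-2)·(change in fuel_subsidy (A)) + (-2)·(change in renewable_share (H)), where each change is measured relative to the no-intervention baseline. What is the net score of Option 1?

Baseline:
  S = 76
  F = 268 − 4·76 = -36
  K = 75 + 4·(-36) = -69
  H = -5 − 6·76 + 6·(-36) − 2·(-69) = -539
  A = -15 − 5·(-36) − (-539) = 704
Option 1 (H + 20, K := -10):
  S = 76
  F = 268 − 4·76 = -36
  K = -10
  H = -5 − 6·76 + 6·(-36) − 2·(-10) (+20 from intervention) = -637
  A = -15 − 5·(-36) − (-637) = 802
ΔA = 802 − 704 = 98; ΔH = -637 − (-539) = -98
Score = (-2)·98 + (-2)·(-98) = 0

0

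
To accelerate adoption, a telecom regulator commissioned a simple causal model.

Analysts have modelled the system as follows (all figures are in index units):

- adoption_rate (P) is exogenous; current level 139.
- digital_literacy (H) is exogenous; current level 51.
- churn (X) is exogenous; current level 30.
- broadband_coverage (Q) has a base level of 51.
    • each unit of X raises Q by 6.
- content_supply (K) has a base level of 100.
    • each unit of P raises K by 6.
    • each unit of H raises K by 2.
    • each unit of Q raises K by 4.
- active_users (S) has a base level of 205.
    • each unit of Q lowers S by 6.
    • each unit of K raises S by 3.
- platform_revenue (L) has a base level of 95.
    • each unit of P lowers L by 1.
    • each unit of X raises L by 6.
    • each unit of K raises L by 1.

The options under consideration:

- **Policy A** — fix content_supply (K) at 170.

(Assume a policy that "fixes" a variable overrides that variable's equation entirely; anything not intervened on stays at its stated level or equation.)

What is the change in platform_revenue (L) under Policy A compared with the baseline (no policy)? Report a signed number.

Baseline:
  P = 139
  H = 51
  X = 30
  Q = 51 + 6·30 = 231
  K = 100 + 6·139 + 2·51 + 4·231 = 1960
  L = 95 − 139 + 6·30 + 1960 = 2096
Policy A (K := 170):
  P = 139
  H = 51
  X = 30
  Q = 51 + 6·30 = 231
  K = 170
  L = 95 − 139 + 6·30 + 170 = 306
Change in L: 306 − 2096 = -1790

-1790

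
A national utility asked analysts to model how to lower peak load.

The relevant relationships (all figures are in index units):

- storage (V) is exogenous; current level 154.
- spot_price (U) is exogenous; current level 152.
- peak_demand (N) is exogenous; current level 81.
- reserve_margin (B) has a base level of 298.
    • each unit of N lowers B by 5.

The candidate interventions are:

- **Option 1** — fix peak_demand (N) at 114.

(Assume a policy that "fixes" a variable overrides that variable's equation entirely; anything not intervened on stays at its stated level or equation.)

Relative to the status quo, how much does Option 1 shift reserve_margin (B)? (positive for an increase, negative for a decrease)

-165

Baseline:
  N = 81
  B = 298 − 5·81 = -107
Option 1 (N := 114):
  N = 114
  B = 298 − 5·114 = -272
Change in B: -272 − (-107) = -165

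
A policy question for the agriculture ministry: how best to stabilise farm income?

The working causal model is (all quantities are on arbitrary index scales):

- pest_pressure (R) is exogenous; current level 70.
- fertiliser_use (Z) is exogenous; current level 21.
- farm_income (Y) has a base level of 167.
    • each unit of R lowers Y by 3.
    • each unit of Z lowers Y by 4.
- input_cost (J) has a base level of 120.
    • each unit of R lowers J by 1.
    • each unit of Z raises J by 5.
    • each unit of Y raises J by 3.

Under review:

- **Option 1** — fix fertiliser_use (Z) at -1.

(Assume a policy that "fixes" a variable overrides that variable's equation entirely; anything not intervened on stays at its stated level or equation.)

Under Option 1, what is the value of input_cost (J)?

-72

Option 1 (Z := -1):
  R = 70
  Z = -1
  Y = 167 − 3·70 − 4·(-1) = -39
  J = 120 − 70 + 5·(-1) + 3·(-39) = -72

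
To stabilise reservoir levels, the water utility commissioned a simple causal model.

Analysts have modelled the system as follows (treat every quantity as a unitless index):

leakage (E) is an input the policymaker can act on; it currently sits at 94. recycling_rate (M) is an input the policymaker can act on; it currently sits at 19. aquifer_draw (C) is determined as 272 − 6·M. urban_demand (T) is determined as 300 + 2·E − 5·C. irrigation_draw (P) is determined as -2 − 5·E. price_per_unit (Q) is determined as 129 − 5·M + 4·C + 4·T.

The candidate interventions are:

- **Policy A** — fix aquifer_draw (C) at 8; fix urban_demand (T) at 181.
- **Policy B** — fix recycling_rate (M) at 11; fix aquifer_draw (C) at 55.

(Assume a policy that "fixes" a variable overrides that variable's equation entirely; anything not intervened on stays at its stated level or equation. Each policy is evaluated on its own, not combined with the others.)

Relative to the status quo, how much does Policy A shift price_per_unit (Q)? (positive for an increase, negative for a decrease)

1332

Baseline:
  E = 94
  M = 19
  C = 272 − 6·19 = 158
  T = 300 + 2·94 − 5·158 = -302
  Q = 129 − 5·19 + 4·158 + 4·(-302) = -542
Policy A (C := 8, T := 181):
  E = 94
  M = 19
  C = 8
  T = 181
  Q = 129 − 5·19 + 4·8 + 4·181 = 790
Change in Q: 790 − (-542) = 1332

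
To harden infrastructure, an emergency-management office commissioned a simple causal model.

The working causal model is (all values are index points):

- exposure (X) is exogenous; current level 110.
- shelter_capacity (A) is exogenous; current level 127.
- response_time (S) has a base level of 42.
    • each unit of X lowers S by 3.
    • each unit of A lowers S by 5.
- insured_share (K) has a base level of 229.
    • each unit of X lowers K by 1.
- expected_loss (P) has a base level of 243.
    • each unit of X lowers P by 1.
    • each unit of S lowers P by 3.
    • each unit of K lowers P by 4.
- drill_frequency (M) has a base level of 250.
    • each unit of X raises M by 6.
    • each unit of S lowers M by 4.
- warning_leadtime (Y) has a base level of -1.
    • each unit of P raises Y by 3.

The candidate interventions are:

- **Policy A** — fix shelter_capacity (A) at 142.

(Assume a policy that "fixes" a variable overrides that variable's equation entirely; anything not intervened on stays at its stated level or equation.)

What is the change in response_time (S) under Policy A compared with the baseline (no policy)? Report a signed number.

-75

Baseline:
  X = 110
  A = 127
  S = 42 − 3·110 − 5·127 = -923
Policy A (A := 142):
  X = 110
  A = 142
  S = 42 − 3·110 − 5·142 = -998
Change in S: -998 − (-923) = -75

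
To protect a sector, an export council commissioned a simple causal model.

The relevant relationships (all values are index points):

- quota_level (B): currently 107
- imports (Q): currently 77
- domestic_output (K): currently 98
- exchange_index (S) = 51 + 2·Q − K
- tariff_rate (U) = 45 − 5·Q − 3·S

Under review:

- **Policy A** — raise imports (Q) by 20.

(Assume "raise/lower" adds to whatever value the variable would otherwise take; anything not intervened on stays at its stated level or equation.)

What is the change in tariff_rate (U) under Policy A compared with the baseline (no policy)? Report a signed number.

-220

Baseline:
  Q = 77
  K = 98
  S = 51 + 2·77 − 98 = 107
  U = 45 − 5·77 − 3·107 = -661
Policy A (Q + 20):
  Q = 77 + 20 = 97
  K = 98
  S = 51 + 2·97 − 98 = 147
  U = 45 − 5·97 − 3·147 = -881
Change in U: -881 − (-661) = -220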